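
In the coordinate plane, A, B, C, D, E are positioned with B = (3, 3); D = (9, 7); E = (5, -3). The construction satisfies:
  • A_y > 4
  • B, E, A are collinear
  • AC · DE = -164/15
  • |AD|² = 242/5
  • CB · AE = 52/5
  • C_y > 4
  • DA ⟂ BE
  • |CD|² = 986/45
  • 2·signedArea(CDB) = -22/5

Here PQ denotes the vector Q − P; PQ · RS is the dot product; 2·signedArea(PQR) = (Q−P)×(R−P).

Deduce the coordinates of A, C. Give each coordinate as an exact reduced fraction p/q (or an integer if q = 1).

1. A_x = 12/5  [B, E, A are collinear ∩ DA ⟂ BE]
2. A_y = 24/5  [B, E, A are collinear ∩ DA ⟂ BE]
   → A = (12/5, 24/5)
3. C_x = 24/5  [2·signedArea(CDB) = -22/5 ∩ CB · AE = 52/5]
4. C_y = 74/15  [2·signedArea(CDB) = -22/5 ∩ CB · AE = 52/5]
   → C = (24/5, 74/15)

A = (12/5, 24/5)
C = (24/5, 74/15)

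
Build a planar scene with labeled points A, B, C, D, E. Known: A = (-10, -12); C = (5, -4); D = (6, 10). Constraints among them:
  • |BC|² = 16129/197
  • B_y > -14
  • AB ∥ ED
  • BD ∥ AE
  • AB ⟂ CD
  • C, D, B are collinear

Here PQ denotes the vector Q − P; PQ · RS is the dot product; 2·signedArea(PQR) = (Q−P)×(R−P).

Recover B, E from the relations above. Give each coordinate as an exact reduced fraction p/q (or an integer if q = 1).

1. B_x = 858/197  [C, D, B are collinear ∩ AB ⟂ CD]
2. B_y = -2566/197  [C, D, B are collinear ∩ AB ⟂ CD]
   → B = (858/197, -2566/197)
3. E_x = -1646/197  [AB ∥ ED ∩ BD ∥ AE]
4. E_y = 2172/197  [AB ∥ ED ∩ BD ∥ AE]
   → E = (-1646/197, 2172/197)

B = (858/197, -2566/197)
E = (-1646/197, 2172/197)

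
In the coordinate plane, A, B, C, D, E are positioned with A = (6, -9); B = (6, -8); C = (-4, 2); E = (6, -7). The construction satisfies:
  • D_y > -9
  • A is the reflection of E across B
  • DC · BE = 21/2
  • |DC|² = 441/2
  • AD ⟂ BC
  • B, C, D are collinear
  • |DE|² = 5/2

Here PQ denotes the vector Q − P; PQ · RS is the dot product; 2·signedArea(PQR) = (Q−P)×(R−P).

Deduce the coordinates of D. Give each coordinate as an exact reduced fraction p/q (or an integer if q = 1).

1. D_x = 13/2  [B, C, D are collinear ∩ AD ⟂ BC]
2. D_y = -17/2  [B, C, D are collinear ∩ AD ⟂ BC]
   → D = (13/2, -17/2)

D = (13/2, -17/2)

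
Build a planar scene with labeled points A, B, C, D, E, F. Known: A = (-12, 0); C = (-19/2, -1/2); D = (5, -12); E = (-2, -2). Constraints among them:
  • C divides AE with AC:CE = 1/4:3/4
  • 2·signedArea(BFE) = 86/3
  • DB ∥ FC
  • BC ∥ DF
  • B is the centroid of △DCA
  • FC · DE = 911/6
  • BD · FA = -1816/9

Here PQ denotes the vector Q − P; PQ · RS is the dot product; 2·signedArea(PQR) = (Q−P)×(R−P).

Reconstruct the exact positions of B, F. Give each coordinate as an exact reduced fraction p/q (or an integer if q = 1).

1. B_x = -11/2  [B is the centroid of △DCA]
2. B_y = -25/6  [B is the centroid of △DCA]
   → B = (-11/2, -25/6)
3. F_x = 1  [DB ∥ FC ∩ BC ∥ DF]
4. F_y = -25/3  [DB ∥ FC ∩ BC ∥ DF]
   → F = (1, -25/3)

B = (-11/2, -25/6)
F = (1, -25/3)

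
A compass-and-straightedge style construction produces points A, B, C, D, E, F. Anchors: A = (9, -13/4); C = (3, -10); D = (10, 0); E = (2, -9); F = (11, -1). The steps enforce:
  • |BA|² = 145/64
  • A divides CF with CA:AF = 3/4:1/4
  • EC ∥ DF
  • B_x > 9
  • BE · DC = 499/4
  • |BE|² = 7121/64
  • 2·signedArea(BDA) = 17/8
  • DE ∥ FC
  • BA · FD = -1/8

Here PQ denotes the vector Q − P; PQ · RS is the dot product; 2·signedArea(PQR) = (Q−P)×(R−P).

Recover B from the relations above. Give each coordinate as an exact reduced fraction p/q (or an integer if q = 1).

1. B_x = 10  [BE · DC = 499/4 ∩ 2·signedArea(BDA) = 17/8]
2. B_y = -17/8  [BE · DC = 499/4 ∩ 2·signedArea(BDA) = 17/8]
   → B = (10, -17/8)

B = (10, -17/8)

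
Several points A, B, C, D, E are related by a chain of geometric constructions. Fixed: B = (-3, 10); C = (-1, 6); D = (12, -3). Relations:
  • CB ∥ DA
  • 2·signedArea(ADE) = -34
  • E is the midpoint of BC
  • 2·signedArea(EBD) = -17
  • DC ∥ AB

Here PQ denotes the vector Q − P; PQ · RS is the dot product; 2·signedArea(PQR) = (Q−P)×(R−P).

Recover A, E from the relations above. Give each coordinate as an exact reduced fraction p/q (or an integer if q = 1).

A = (10, 1)
E = (-2, 8)

1. A_x = 10  [DC ∥ AB ∩ CB ∥ DA]
2. A_y = 1  [DC ∥ AB ∩ CB ∥ DA]
   → A = (10, 1)
3. E_x = -2  [E is the midpoint of BC]
4. E_y = 8  [E is the midpoint of BC]
   → E = (-2, 8)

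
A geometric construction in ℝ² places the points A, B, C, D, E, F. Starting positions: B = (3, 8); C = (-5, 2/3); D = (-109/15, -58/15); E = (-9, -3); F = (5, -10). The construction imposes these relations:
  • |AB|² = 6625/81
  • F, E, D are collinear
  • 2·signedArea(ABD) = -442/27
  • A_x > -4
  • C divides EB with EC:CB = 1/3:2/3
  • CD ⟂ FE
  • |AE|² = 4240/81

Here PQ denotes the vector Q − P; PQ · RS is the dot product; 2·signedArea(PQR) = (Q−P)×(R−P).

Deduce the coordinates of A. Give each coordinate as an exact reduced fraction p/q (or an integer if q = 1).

1. A_x = -11/3  [line 178/15·x + -154/15·y + 8492/135 = 0 ∩ |AE|² = 4240/81]
2. A_y = 17/9  [line 178/15·x + -154/15·y + 8492/135 = 0 ∩ |AE|² = 4240/81]
   → A = (-11/3, 17/9)

A = (-11/3, 17/9)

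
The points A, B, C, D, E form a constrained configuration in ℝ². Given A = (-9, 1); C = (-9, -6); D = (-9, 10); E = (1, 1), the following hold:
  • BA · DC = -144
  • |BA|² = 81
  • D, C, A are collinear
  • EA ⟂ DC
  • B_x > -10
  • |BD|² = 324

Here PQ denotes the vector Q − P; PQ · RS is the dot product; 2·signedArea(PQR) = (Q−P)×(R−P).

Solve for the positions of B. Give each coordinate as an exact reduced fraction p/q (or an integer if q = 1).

1. B_y = -8  [BA · DC = -144]
2. B_x = -9  [|BD|² = 324]
   → B = (-9, -8)

B = (-9, -8)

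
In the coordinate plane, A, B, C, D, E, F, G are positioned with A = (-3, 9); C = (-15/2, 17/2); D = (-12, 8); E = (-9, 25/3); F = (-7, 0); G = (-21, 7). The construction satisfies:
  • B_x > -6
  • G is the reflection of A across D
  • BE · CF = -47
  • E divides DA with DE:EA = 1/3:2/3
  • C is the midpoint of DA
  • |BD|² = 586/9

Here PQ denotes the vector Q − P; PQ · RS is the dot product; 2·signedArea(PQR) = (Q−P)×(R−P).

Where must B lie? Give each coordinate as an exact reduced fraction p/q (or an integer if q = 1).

B = (-17/3, 3)

1. B_x = -17/3  [line -1/2·x + 17/2·y + -85/3 = 0 ∩ |BD|² = 586/9]
2. B_y = 3  [line -1/2·x + 17/2·y + -85/3 = 0 ∩ |BD|² = 586/9]
   → B = (-17/3, 3)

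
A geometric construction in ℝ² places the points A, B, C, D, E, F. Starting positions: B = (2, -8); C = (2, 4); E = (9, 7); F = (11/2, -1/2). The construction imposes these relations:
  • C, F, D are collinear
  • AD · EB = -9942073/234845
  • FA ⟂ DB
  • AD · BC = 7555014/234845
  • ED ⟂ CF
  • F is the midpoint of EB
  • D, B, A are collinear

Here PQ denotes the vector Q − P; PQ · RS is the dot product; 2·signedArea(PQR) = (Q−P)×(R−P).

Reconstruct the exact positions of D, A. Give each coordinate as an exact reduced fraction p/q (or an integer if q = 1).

A = (1353409/469690, -95783/469690)
D = (207/65, 161/65)

1. D_x = 207/65  [C, F, D are collinear ∩ ED ⟂ CF]
2. D_y = 161/65  [C, F, D are collinear ∩ ED ⟂ CF]
   → D = (207/65, 161/65)
3. A_x = 1353409/469690  [D, B, A are collinear ∩ FA ⟂ DB]
4. A_y = -95783/469690  [D, B, A are collinear ∩ FA ⟂ DB]
   → A = (1353409/469690, -95783/469690)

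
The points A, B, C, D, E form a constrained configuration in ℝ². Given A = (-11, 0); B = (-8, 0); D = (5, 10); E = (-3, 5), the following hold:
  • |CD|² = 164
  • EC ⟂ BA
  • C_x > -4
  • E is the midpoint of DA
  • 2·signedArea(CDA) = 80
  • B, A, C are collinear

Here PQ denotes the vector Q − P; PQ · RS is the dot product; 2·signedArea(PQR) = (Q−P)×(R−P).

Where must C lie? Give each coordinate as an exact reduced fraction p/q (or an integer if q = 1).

C = (-3, 0)

1. C_x = -3  [B, A, C are collinear ∩ EC ⟂ BA]
2. C_y = 0  [B, A, C are collinear ∩ EC ⟂ BA]
   → C = (-3, 0)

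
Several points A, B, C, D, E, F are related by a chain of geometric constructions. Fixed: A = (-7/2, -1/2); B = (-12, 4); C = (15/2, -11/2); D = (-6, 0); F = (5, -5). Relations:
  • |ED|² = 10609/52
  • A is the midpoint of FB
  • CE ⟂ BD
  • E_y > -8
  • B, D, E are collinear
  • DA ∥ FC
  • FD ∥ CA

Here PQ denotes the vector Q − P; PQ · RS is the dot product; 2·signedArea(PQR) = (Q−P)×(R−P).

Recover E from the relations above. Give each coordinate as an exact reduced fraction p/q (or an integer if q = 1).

E = (153/26, -103/13)

1. E_x = 153/26  [B, D, E are collinear ∩ CE ⟂ BD]
2. E_y = -103/13  [B, D, E are collinear ∩ CE ⟂ BD]
   → E = (153/26, -103/13)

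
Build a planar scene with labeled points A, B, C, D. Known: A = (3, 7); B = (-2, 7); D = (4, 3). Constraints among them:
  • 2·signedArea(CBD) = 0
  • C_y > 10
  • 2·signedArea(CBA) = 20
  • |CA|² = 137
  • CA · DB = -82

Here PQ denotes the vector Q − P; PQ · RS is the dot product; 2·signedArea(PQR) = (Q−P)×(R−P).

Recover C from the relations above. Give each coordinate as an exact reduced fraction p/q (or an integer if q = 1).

C = (-8, 11)

1. C_x = -8  [2·signedArea(CBD) = 0 ∩ CA · DB = -82]
2. C_y = 11  [2·signedArea(CBD) = 0 ∩ CA · DB = -82]
   → C = (-8, 11)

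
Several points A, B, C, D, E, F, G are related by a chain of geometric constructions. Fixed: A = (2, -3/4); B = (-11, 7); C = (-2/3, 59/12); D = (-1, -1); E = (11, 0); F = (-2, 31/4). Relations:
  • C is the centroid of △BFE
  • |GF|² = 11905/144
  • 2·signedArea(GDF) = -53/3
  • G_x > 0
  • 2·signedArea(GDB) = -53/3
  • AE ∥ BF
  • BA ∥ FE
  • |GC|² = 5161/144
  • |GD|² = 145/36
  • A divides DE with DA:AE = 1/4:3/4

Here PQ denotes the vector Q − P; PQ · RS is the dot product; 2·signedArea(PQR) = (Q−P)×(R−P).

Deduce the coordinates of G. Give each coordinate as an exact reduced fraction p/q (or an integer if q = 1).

1. G_x = 1  [2·signedArea(GDB) = -53/3 ∩ 2·signedArea(GDF) = -53/3]
2. G_y = -5/6  [2·signedArea(GDB) = -53/3 ∩ 2·signedArea(GDF) = -53/3]
   → G = (1, -5/6)

G = (1, -5/6)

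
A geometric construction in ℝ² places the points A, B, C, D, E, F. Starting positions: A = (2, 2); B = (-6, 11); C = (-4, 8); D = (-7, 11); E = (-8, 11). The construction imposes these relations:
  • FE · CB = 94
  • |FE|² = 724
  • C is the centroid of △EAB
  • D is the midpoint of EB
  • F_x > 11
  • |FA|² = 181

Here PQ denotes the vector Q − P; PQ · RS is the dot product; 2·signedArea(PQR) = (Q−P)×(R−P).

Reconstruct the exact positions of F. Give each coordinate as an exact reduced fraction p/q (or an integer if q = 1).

F = (12, -7)

1. F_x = 12  [line 2·x + -3·y + -45 = 0 ∩ |FA|² = 181]
2. F_y = -7  [line 2·x + -3·y + -45 = 0 ∩ |FA|² = 181]
   → F = (12, -7)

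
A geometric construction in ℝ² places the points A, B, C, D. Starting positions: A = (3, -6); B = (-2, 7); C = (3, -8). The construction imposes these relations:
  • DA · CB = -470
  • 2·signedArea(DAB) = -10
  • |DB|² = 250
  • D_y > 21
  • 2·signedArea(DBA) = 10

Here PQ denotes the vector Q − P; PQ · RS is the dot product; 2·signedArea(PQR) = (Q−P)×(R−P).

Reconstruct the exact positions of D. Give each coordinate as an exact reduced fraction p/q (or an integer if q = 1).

D = (-7, 22)

1. D_x = -7  [2·signedArea(DAB) = -10 ∩ DA · CB = -470]
2. D_y = 22  [2·signedArea(DAB) = -10 ∩ DA · CB = -470]
   → D = (-7, 22)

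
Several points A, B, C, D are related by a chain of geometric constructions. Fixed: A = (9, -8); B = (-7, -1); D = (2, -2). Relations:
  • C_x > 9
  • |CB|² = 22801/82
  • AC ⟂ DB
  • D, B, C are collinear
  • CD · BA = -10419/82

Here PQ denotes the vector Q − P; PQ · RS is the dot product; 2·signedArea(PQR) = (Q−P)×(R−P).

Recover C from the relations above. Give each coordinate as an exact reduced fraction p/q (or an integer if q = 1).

1. C_x = 785/82  [D, B, C are collinear ∩ AC ⟂ DB]
2. C_y = -233/82  [D, B, C are collinear ∩ AC ⟂ DB]
   → C = (785/82, -233/82)

C = (785/82, -233/82)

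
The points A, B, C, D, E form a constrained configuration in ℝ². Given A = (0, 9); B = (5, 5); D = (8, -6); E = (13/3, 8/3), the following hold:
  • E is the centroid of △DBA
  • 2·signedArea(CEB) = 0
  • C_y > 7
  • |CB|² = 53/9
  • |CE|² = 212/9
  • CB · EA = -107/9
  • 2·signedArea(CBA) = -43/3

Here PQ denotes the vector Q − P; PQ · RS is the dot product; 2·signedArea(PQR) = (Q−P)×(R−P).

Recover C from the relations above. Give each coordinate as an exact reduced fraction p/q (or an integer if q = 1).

1. C_x = 17/3  [2·signedArea(CEB) = 0 ∩ 2·signedArea(CBA) = -43/3]
2. C_y = 22/3  [2·signedArea(CEB) = 0 ∩ 2·signedArea(CBA) = -43/3]
   → C = (17/3, 22/3)

C = (17/3, 22/3)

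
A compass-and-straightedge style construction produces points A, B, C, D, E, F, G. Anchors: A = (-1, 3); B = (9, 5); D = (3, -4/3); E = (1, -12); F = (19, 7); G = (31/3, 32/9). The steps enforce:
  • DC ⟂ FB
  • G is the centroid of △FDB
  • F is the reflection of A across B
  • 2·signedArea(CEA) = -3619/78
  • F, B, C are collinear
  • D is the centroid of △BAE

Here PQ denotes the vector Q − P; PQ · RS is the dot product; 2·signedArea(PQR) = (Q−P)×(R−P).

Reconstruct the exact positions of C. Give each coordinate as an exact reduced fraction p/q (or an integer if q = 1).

1. C_x = 157/78  [F, B, C are collinear ∩ DC ⟂ FB]
2. C_y = 281/78  [F, B, C are collinear ∩ DC ⟂ FB]
   → C = (157/78, 281/78)

C = (157/78, 281/78)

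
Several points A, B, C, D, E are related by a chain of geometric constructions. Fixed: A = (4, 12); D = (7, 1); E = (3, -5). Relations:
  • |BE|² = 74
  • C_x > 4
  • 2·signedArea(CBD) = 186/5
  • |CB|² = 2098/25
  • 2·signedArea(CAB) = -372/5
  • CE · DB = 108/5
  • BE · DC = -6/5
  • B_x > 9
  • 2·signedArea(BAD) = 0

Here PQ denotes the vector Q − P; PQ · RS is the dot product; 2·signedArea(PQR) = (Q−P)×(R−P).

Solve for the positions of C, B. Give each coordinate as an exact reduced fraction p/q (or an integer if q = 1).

B = (10, -10)
C = (23/5, -13/5)

1. B_x = 10  [line 11·x + 3·y + -80 = 0 ∩ |BE|² = 74]
2. B_y = -10  [line 11·x + 3·y + -80 = 0 ∩ |BE|² = 74]
   → B = (10, -10)
3. C_x = 23/5  [2·signedArea(CBD) = 186/5 ∩ CE · DB = 108/5]
4. C_y = -13/5  [2·signedArea(CBD) = 186/5 ∩ CE · DB = 108/5]
   → C = (23/5, -13/5)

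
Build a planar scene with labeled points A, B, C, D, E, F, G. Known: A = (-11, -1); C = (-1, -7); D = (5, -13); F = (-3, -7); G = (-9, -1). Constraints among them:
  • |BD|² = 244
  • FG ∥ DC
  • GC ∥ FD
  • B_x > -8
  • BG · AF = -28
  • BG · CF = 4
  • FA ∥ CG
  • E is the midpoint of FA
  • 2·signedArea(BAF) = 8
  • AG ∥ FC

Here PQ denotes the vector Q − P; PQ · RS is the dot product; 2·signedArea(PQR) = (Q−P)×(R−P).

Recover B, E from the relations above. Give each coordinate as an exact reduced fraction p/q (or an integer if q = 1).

B = (-7, -3)
E = (-7, -4)

1. B_x = -7  [2·signedArea(BAF) = 8 ∩ BG · AF = -28]
2. B_y = -3  [2·signedArea(BAF) = 8 ∩ BG · AF = -28]
   → B = (-7, -3)
3. E_x = -7  [E is the midpoint of FA]
4. E_y = -4  [E is the midpoint of FA]
   → E = (-7, -4)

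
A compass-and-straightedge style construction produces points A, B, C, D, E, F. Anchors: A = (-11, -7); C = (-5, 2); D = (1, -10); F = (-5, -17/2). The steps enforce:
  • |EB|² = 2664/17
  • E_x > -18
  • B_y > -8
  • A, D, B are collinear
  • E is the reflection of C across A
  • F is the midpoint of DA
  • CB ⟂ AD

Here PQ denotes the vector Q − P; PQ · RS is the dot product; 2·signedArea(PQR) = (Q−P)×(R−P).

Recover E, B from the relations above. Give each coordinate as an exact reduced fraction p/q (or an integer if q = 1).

B = (-127/17, -134/17)
E = (-17, -16)

1. E_x = -17  [E is the reflection of C across A]
2. E_y = -16  [E is the reflection of C across A]
   → E = (-17, -16)
3. B_x = -127/17  [A, D, B are collinear ∩ CB ⟂ AD]
4. B_y = -134/17  [A, D, B are collinear ∩ CB ⟂ AD]
   → B = (-127/17, -134/17)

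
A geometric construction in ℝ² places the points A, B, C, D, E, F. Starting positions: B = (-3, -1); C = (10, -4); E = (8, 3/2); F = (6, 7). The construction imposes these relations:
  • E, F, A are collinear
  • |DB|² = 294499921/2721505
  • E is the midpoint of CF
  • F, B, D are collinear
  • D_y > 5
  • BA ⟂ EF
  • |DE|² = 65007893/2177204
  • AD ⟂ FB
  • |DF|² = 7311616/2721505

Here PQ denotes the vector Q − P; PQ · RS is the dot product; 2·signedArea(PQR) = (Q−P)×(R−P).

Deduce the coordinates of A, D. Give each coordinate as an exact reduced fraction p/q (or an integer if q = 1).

A = (1030/137, 387/137)
D = (94854/19865, 117423/19865)

1. A_x = 1030/137  [E, F, A are collinear ∩ BA ⟂ EF]
2. A_y = 387/137  [E, F, A are collinear ∩ BA ⟂ EF]
   → A = (1030/137, 387/137)
3. D_x = 94854/19865  [F, B, D are collinear ∩ AD ⟂ FB]
4. D_y = 117423/19865  [F, B, D are collinear ∩ AD ⟂ FB]
   → D = (94854/19865, 117423/19865)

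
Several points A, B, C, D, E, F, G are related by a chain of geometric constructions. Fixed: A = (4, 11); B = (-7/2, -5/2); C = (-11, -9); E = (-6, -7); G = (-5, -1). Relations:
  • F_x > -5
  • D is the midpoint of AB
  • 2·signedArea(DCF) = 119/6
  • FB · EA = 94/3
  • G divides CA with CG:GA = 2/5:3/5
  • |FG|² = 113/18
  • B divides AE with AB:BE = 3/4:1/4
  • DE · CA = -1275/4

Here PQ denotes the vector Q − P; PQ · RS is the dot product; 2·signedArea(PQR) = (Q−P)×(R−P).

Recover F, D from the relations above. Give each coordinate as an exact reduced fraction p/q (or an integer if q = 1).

1. F_x = -29/6  [line -10·x + -18·y + -334/3 = 0 ∩ |FG|² = 113/18]
2. F_y = -7/2  [line -10·x + -18·y + -334/3 = 0 ∩ |FG|² = 113/18]
   → F = (-29/6, -7/2)
3. D_x = 1/4  [D is the midpoint of AB]
4. D_y = 17/4  [D is the midpoint of AB]
   → D = (1/4, 17/4)

D = (1/4, 17/4)
F = (-29/6, -7/2)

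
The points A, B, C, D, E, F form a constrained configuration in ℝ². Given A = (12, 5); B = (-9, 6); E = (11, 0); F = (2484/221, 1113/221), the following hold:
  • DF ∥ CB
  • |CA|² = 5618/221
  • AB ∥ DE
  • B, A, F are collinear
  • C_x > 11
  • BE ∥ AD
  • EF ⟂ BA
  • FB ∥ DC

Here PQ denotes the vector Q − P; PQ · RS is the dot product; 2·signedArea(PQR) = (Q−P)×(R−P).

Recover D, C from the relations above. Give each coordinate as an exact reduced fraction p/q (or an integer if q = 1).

1. D_x = 32  [AB ∥ DE ∩ BE ∥ AD]
2. D_y = -1  [AB ∥ DE ∩ BE ∥ AD]
   → D = (32, -1)
3. C_x = 2599/221  [DF ∥ CB ∩ FB ∥ DC]
4. C_y = -8/221  [DF ∥ CB ∩ FB ∥ DC]
   → C = (2599/221, -8/221)

C = (2599/221, -8/221)
D = (32, -1)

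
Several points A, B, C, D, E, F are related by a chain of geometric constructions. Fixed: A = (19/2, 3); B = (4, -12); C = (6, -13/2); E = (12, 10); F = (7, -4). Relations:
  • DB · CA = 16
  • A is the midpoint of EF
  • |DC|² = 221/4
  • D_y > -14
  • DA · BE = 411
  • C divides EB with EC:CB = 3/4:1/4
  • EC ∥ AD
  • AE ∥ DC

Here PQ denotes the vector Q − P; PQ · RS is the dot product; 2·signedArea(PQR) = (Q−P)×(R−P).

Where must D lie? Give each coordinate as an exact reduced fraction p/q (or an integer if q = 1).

D = (7/2, -27/2)

1. D_x = 7/2  [AE ∥ DC ∩ EC ∥ AD]
2. D_y = -27/2  [AE ∥ DC ∩ EC ∥ AD]
   → D = (7/2, -27/2)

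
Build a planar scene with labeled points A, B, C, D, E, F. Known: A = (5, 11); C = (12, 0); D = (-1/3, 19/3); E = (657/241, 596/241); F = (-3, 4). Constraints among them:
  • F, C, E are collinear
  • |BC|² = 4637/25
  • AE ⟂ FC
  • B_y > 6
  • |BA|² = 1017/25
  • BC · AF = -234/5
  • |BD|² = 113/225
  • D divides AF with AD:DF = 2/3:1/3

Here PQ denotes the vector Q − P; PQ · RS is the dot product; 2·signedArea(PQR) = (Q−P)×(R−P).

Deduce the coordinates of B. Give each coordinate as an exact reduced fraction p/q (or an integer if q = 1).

1. B_x = 1/5  [line 8·x + 7·y + -246/5 = 0 ∩ |BD|² = 113/225]
2. B_y = 34/5  [line 8·x + 7·y + -246/5 = 0 ∩ |BD|² = 113/225]
   → B = (1/5, 34/5)

B = (1/5, 34/5)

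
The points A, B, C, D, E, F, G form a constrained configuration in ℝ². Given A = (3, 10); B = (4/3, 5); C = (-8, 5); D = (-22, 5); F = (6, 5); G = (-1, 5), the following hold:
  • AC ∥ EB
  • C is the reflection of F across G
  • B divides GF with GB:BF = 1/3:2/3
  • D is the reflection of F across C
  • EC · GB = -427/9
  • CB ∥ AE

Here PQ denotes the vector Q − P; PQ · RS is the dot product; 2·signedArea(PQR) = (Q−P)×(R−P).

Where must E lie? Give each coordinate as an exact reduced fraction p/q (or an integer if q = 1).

1. E_x = 37/3  [AC ∥ EB ∩ CB ∥ AE]
2. E_y = 10  [AC ∥ EB ∩ CB ∥ AE]
   → E = (37/3, 10)

E = (37/3, 10)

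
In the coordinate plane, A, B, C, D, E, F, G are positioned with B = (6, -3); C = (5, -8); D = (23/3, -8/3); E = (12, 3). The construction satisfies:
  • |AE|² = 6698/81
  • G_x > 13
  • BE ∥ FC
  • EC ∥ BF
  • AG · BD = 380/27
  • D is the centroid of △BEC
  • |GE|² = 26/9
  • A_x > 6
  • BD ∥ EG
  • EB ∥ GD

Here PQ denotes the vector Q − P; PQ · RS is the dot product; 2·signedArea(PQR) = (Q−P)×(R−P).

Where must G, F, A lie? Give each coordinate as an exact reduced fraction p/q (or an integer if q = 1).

1. G_x = 41/3  [EB ∥ GD ∩ BD ∥ EG]
2. G_y = 10/3  [EB ∥ GD ∩ BD ∥ EG]
   → G = (41/3, 10/3)
3. F_x = -1  [BE ∥ FC ∩ EC ∥ BF]
4. F_y = -14  [BE ∥ FC ∩ EC ∥ BF]
   → F = (-1, -14)
5. A_x = 61/9  [line -5/3·x + -1/3·y + 265/27 = 0 ∩ |AE|² = 6698/81]
6. A_y = -40/9  [line -5/3·x + -1/3·y + 265/27 = 0 ∩ |AE|² = 6698/81]
   → A = (61/9, -40/9)

A = (61/9, -40/9)
F = (-1, -14)
G = (41/3, 10/3)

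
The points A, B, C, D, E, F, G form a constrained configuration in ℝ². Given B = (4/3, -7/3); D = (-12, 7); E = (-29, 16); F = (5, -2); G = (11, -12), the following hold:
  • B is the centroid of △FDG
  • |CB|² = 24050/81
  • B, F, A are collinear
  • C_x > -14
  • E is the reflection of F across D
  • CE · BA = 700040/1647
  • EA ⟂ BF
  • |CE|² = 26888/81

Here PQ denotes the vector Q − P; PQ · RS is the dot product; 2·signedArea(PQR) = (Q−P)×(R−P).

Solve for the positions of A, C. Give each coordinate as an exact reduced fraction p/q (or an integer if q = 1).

A = (-1653/61, -300/61)
C = (-119/9, 62/9)

1. A_x = -1653/61  [B, F, A are collinear ∩ EA ⟂ BF]
2. A_y = -300/61  [B, F, A are collinear ∩ EA ⟂ BF]
   → A = (-1653/61, -300/61)
3. C_x = -119/9  [line 5203/183·x + 473/183·y + 589831/1647 = 0 ∩ |CE|² = 26888/81]
4. C_y = 62/9  [line 5203/183·x + 473/183·y + 589831/1647 = 0 ∩ |CE|² = 26888/81]
   → C = (-119/9, 62/9)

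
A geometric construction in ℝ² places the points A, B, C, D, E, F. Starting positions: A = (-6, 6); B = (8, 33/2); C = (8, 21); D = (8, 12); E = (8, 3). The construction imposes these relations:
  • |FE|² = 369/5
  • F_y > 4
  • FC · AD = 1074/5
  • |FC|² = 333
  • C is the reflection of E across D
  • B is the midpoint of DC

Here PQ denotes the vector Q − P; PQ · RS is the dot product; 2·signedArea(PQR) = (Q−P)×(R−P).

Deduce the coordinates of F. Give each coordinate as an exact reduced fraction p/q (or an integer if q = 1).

1. F_x = -2/5  [line -14·x + -6·y + 116/5 = 0 ∩ |FE|² = 369/5]
2. F_y = 24/5  [line -14·x + -6·y + 116/5 = 0 ∩ |FE|² = 369/5]
   → F = (-2/5, 24/5)

F = (-2/5, 24/5)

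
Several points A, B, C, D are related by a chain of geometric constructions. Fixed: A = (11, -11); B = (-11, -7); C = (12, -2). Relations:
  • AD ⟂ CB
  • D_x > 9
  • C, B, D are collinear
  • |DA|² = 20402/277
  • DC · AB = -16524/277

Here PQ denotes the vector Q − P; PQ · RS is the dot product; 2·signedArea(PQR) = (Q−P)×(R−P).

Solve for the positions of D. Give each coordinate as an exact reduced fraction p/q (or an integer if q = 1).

1. D_x = 2542/277  [C, B, D are collinear ∩ AD ⟂ CB]
2. D_y = -724/277  [C, B, D are collinear ∩ AD ⟂ CB]
   → D = (2542/277, -724/277)

D = (2542/277, -724/277)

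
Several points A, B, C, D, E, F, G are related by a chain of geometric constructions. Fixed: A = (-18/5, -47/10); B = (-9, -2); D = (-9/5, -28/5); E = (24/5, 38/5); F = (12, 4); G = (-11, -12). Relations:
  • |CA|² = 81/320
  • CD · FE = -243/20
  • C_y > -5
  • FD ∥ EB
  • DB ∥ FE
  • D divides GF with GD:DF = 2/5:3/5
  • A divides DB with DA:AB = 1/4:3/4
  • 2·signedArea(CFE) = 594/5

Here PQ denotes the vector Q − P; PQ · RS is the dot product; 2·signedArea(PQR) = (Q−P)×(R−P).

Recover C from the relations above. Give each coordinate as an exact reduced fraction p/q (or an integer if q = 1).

C = (-63/20, -197/40)

1. C_x = -63/20  [2·signedArea(CFE) = 594/5 ∩ CD · FE = -243/20]
2. C_y = -197/40  [2·signedArea(CFE) = 594/5 ∩ CD · FE = -243/20]
   → C = (-63/20, -197/40)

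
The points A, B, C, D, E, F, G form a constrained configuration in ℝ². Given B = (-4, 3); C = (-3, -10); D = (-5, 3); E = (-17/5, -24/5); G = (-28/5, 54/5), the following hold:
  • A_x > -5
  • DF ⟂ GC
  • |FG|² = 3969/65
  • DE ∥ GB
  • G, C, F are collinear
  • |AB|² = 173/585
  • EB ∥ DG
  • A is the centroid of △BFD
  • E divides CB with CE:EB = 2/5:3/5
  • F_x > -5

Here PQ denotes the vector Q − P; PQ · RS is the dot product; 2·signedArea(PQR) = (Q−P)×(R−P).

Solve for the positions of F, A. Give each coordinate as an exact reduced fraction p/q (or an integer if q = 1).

1. F_x = -301/65  [G, C, F are collinear ∩ DF ⟂ GC]
2. F_y = 198/65  [G, C, F are collinear ∩ DF ⟂ GC]
   → F = (-301/65, 198/65)
3. A_x = -886/195  [A is the centroid of △BFD]
4. A_y = 196/65  [A is the centroid of △BFD]
   → A = (-886/195, 196/65)

A = (-886/195, 196/65)
F = (-301/65, 198/65)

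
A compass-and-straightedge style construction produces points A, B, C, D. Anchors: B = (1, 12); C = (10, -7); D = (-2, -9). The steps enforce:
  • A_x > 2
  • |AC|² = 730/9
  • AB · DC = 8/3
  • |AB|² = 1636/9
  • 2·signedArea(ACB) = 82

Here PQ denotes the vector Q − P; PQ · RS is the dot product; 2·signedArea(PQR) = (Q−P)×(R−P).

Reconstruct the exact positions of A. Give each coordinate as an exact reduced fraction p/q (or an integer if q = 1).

1. A_x = 3  [2·signedArea(ACB) = 82 ∩ AB · DC = 8/3]
2. A_y = -4/3  [2·signedArea(ACB) = 82 ∩ AB · DC = 8/3]
   → A = (3, -4/3)

A = (3, -4/3)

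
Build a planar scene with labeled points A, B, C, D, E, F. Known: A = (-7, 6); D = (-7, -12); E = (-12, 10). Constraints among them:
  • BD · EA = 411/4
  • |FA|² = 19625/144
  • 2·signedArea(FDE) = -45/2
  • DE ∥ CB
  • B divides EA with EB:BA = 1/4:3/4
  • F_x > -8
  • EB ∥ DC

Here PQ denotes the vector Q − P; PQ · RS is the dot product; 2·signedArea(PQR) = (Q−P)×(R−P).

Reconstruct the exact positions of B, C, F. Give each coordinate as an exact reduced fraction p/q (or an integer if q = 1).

1. B_x = -43/4  [B divides EA with EB:BA = 1/4:3/4]
2. B_y = 9  [B divides EA with EB:BA = 1/4:3/4]
   → B = (-43/4, 9)
3. C_x = -23/4  [DE ∥ CB ∩ EB ∥ DC]
4. C_y = -13  [DE ∥ CB ∩ EB ∥ DC]
   → C = (-23/4, -13)
5. F_x = -89/12  [line -22·x + -5·y + -383/2 = 0 ∩ |FA|² = 19625/144]
6. F_y = -17/3  [line -22·x + -5·y + -383/2 = 0 ∩ |FA|² = 19625/144]
   → F = (-89/12, -17/3)

B = (-43/4, 9)
C = (-23/4, -13)
F = (-89/12, -17/3)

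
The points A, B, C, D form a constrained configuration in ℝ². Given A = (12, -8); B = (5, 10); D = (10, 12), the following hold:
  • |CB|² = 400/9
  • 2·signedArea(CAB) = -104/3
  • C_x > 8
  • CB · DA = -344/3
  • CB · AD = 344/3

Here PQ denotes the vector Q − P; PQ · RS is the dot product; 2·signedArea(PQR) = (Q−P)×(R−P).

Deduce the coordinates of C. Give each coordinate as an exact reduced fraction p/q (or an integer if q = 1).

C = (9, 14/3)

1. C_x = 9  [CB · DA = -344/3 ∩ 2·signedArea(CAB) = -104/3]
2. C_y = 14/3  [CB · DA = -344/3 ∩ 2·signedArea(CAB) = -104/3]
   → C = (9, 14/3)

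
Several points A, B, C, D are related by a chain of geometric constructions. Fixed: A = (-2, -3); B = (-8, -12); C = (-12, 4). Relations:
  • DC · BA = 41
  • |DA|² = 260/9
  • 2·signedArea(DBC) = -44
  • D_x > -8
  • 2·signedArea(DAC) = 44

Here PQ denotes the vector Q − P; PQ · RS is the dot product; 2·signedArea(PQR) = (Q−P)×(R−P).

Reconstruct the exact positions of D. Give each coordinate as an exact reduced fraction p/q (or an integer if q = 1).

D = (-22/3, -11/3)

1. D_x = -22/3  [2·signedArea(DBC) = -44 ∩ DC · BA = 41]
2. D_y = -11/3  [2·signedArea(DBC) = -44 ∩ DC · BA = 41]
   → D = (-22/3, -11/3)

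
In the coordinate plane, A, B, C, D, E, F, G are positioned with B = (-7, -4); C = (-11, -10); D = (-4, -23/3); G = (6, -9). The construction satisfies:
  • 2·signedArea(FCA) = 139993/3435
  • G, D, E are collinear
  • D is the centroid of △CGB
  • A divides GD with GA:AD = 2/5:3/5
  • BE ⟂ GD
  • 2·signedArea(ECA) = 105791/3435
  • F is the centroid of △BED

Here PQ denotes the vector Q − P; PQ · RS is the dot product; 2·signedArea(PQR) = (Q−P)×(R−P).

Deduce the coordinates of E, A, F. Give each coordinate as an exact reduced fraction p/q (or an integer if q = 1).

A = (2, -127/15)
E = (-1701/229, -1651/229)
F = (-4220/687, -12968/2061)

1. E_x = -1701/229  [G, D, E are collinear ∩ BE ⟂ GD]
2. E_y = -1651/229  [G, D, E are collinear ∩ BE ⟂ GD]
   → E = (-1701/229, -1651/229)
3. A_x = 2  [A divides GD with GA:AD = 2/5:3/5]
4. A_y = -127/15  [A divides GD with GA:AD = 2/5:3/5]
   → A = (2, -127/15)
5. F_x = -4220/687  [F is the centroid of △BED]
6. F_y = -12968/2061  [F is the centroid of △BED]
   → F = (-4220/687, -12968/2061)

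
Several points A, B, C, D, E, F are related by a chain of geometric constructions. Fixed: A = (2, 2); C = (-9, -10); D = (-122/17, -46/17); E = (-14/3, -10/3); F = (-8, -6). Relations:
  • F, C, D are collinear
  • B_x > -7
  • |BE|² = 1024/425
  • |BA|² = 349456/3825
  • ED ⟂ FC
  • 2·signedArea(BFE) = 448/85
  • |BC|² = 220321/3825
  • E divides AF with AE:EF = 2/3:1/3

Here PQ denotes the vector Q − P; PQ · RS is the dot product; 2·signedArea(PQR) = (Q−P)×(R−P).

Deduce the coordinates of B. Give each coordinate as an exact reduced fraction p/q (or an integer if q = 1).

1. B_x = -1574/255  [line -8/3·x + 10/3·y + -1684/255 = 0 ∩ |BC|² = 220321/3825]
2. B_y = -754/255  [line -8/3·x + 10/3·y + -1684/255 = 0 ∩ |BC|² = 220321/3825]
   → B = (-1574/255, -754/255)

B = (-1574/255, -754/255)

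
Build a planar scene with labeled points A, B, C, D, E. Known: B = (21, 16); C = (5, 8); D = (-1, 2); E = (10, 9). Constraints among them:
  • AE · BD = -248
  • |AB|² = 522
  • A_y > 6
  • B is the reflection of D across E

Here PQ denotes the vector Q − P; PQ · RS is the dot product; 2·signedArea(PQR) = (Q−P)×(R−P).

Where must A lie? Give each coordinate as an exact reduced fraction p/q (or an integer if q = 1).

A = (0, 7)

1. A_x = 0  [line 22·x + 14·y + -98 = 0 ∩ |AB|² = 522]
2. A_y = 7  [line 22·x + 14·y + -98 = 0 ∩ |AB|² = 522]
   → A = (0, 7)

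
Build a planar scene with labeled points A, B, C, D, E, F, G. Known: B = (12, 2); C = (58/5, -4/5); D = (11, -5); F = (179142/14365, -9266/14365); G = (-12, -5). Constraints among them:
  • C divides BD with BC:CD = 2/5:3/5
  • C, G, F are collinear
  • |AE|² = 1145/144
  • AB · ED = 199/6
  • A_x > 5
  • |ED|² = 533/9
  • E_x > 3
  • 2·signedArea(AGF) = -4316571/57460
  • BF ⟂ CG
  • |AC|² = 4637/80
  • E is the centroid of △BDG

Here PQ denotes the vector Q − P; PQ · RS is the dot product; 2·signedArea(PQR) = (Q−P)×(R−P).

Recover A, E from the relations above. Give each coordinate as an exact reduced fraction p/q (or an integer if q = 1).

1. E_x = 11/3  [E is the centroid of △BDG]
2. E_y = -8/3  [E is the centroid of △BDG]
   → E = (11/3, -8/3)
3. A_x = 21/4  [2·signedArea(AGF) = -4316571/57460 ∩ AB · ED = 199/6]
4. A_y = -5  [2·signedArea(AGF) = -4316571/57460 ∩ AB · ED = 199/6]
   → A = (21/4, -5)

A = (21/4, -5)
E = (11/3, -8/3)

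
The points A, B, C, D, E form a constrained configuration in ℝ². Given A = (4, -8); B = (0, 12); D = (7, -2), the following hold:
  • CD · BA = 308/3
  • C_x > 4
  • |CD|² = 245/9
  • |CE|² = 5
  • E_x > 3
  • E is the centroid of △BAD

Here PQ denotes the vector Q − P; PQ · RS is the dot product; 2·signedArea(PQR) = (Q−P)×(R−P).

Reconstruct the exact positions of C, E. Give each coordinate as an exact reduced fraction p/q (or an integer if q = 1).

1. E_x = 11/3  [E is the centroid of △BAD]
2. E_y = 2/3  [E is the centroid of △BAD]
   → E = (11/3, 2/3)
3. C_x = 14/3  [line -4·x + 20·y + -104/3 = 0 ∩ |CE|² = 5]
4. C_y = 8/3  [line -4·x + 20·y + -104/3 = 0 ∩ |CE|² = 5]
   → C = (14/3, 8/3)

C = (14/3, 8/3)
E = (11/3, 2/3)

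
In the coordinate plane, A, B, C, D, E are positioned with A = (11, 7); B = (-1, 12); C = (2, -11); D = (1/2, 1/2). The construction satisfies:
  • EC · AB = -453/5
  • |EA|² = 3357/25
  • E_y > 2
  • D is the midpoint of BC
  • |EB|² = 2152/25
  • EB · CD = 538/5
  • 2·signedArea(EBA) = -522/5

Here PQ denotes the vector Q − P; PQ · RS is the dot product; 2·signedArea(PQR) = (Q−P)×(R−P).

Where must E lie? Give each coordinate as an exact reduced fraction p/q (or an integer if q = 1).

1. E_x = 1/5  [2·signedArea(EBA) = -522/5 ∩ EB · CD = 538/5]
2. E_y = 14/5  [2·signedArea(EBA) = -522/5 ∩ EB · CD = 538/5]
   → E = (1/5, 14/5)

E = (1/5, 14/5)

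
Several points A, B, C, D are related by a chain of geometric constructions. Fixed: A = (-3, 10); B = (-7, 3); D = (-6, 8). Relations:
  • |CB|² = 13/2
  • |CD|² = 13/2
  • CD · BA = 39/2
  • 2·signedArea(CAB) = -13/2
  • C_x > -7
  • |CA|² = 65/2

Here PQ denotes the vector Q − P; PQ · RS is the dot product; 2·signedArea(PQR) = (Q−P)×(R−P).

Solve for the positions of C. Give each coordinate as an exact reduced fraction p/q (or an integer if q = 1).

C = (-13/2, 11/2)

1. C_x = -13/2  [CD · BA = 39/2 ∩ 2·signedArea(CAB) = -13/2]
2. C_y = 11/2  [CD · BA = 39/2 ∩ 2·signedArea(CAB) = -13/2]
   → C = (-13/2, 11/2)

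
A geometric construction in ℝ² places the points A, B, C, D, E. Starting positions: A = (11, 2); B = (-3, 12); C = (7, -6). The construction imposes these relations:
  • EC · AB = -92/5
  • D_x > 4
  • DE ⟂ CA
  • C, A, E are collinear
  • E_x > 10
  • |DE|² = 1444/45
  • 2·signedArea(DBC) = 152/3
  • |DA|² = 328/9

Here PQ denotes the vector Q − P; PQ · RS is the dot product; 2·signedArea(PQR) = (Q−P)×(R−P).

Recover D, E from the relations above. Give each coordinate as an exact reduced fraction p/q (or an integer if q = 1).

1. E_x = 151/15  [C, A, E are collinear ∩ EC · AB = -92/5]
2. E_y = 2/15  [C, A, E are collinear ∩ EC · AB = -92/5]
   → E = (151/15, 2/15)
3. D_x = 5  [2·signedArea(DBC) = 152/3 ∩ DE ⟂ CA]
4. D_y = 8/3  [2·signedArea(DBC) = 152/3 ∩ DE ⟂ CA]
   → D = (5, 8/3)

D = (5, 8/3)
E = (151/15, 2/15)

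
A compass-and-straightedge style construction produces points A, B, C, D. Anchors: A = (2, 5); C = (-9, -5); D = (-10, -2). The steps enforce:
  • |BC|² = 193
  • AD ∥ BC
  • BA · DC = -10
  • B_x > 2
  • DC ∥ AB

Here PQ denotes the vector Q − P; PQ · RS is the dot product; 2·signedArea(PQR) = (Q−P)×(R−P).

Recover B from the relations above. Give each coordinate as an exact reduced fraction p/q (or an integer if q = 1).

B = (3, 2)

1. B_x = 3  [AD ∥ BC ∩ DC ∥ AB]
2. B_y = 2  [AD ∥ BC ∩ DC ∥ AB]
   → B = (3, 2)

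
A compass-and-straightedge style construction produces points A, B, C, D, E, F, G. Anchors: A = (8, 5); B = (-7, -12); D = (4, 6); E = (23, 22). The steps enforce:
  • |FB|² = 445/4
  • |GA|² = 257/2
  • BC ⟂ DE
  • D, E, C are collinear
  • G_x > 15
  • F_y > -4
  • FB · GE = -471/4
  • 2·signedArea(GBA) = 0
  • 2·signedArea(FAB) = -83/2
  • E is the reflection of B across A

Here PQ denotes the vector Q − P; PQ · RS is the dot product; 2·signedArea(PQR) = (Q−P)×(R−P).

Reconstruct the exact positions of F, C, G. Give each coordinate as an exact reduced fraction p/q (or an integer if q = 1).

1. F_x = -3/2  [line 17·x + -15·y + -39/2 = 0 ∩ |FB|² = 445/4]
2. F_y = -3  [line 17·x + -15·y + -39/2 = 0 ∩ |FB|² = 445/4]
   → F = (-3/2, -3)
3. C_x = -6975/617  [D, E, C are collinear ∩ BC ⟂ DE]
4. C_y = -4250/617  [D, E, C are collinear ∩ BC ⟂ DE]
   → C = (-6975/617, -4250/617)
5. G_x = 31/2  [FB · GE = -471/4 ∩ 2·signedArea(GBA) = 0]
6. G_y = 27/2  [FB · GE = -471/4 ∩ 2·signedArea(GBA) = 0]
   → G = (31/2, 27/2)

C = (-6975/617, -4250/617)
F = (-3/2, -3)
G = (31/2, 27/2)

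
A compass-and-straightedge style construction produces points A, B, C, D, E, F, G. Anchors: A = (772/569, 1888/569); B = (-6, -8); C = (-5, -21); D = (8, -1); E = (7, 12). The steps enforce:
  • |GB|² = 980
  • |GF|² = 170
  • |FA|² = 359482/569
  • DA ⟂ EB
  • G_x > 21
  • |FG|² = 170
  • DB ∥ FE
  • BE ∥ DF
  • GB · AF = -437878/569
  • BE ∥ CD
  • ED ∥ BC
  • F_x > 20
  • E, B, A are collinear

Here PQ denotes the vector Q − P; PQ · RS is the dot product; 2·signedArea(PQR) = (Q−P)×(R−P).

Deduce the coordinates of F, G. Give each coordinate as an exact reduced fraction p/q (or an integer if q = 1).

1. F_x = 21  [DB ∥ FE ∩ BE ∥ DF]
2. F_y = 19  [DB ∥ FE ∩ BE ∥ DF]
   → F = (21, 19)
3. G_x = 22  [line -11177/569·x + -8923/569·y + 299432/569 = 0 ∩ |GF|² = 170]
4. G_y = 6  [line -11177/569·x + -8923/569·y + 299432/569 = 0 ∩ |GF|² = 170]
   → G = (22, 6)

F = (21, 19)
G = (22, 6)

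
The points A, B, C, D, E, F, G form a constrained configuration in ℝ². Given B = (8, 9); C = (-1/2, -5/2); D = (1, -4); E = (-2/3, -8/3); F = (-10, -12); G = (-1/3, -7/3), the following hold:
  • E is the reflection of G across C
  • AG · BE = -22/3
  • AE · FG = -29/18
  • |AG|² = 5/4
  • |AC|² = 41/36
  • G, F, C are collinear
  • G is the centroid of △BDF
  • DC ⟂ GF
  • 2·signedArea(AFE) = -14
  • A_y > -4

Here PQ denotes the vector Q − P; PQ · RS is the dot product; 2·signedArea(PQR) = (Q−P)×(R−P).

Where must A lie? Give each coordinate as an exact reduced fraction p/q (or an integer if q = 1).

1. A_x = 1/6  [2·signedArea(AFE) = -14 ∩ AG · BE = -22/3]
2. A_y = -10/3  [2·signedArea(AFE) = -14 ∩ AG · BE = -22/3]
   → A = (1/6, -10/3)

A = (1/6, -10/3)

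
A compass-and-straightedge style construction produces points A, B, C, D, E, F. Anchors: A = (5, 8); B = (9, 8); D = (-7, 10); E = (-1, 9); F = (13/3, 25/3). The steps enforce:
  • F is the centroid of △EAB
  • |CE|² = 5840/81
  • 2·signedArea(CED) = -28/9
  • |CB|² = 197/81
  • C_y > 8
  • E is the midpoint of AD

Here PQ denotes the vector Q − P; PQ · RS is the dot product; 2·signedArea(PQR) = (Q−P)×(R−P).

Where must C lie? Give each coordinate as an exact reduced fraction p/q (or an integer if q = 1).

C = (67/9, 73/9)

1. C_x = 67/9  [line -1·x + -6·y + 505/9 = 0 ∩ |CB|² = 197/81]
2. C_y = 73/9  [line -1·x + -6·y + 505/9 = 0 ∩ |CB|² = 197/81]
   → C = (67/9, 73/9)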